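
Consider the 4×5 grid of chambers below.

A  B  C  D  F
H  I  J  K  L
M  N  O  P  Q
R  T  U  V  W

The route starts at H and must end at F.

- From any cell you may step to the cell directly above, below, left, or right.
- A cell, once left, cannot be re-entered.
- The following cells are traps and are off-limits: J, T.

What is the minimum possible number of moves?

The Manhattan distance from H to F is |2−1| + |1−5| = 5, so at least 5 moves are needed.
A route of 5 moves achieves this: H → A → B → C → D → F.
Since 5 matches the lower bound, it is optimal.

5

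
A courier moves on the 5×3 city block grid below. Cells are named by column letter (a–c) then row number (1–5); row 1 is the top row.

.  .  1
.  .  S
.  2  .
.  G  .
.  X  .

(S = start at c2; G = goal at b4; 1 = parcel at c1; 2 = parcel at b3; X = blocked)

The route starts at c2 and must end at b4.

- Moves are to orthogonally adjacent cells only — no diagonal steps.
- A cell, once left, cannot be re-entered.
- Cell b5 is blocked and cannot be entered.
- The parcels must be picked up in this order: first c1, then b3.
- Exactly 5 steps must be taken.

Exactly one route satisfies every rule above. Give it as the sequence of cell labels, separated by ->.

The waypoints must appear in the order c1, b3, with no cell reused.
Route from c2: up 1 to c1, left 1 to b1, down 3 to b4 — 5 moves in all.
Check: order respected (1 at step 1, 2 at step 4); 5 moves as required.

c2 -> c1 -> b1 -> b2 -> b3 -> b4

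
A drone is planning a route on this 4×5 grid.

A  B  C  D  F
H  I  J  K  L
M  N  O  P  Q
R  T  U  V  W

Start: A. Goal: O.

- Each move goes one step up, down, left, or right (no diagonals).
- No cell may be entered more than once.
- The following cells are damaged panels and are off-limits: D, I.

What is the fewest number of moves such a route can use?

4

The Manhattan distance from A to O is |1−3| + |1−3| = 4, so at least 4 moves are needed.
A route of 4 moves achieves this: A → H → M → N → O.
Since 4 matches the lower bound, it is optimal.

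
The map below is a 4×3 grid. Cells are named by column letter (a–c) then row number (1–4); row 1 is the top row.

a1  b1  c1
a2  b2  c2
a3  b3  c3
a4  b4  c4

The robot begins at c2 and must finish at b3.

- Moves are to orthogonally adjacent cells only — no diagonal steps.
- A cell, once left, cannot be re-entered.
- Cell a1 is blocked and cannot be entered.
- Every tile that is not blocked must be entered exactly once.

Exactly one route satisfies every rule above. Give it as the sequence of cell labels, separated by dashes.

Need to visit all 11 open cells exactly once, starting at c2 and ending at b3.
Cell c1 has only two open neighbours (c2 and b1), so the path must pass straight through it: one of those is the cell it's entered from and the other is where it exits.
Route from c2: up 1 to c1, left 1 to b1, down 1 to b2, left 1 to a2, down 2 to a4, right 2 to c4, up 1 to c3, left 1 to b3 — 10 moves in all.
Check: all 11 open cells covered.

c2 - c1 - b1 - b2 - a2 - a3 - a4 - b4 - c4 - c3 - b3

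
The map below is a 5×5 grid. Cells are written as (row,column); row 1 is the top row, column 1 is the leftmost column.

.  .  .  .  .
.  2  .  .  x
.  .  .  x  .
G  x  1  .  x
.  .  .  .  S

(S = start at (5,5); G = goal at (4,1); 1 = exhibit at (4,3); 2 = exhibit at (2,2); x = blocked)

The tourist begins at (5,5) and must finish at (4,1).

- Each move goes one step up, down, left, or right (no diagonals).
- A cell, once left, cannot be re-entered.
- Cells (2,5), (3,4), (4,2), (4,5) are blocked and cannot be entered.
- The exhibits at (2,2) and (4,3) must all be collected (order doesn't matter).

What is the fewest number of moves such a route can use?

Any route passes through (2,2) and (4,3) in some order between (5,5) and (4,1). Summing Manhattan distances along each leg and taking the cheapest ordering ((5,5) → (4,3) → (2,2) → (4,1)) gives a lower bound of 3 + 3 + 3 = 9 moves.
A route of 9 moves achieves this: (5,5) → (5,4) → (4,4) → (4,3) → (3,3) → (2,3) → (2,2) → (3,2) → (3,1) → (4,1).
Since 9 matches the lower bound, it is optimal.

9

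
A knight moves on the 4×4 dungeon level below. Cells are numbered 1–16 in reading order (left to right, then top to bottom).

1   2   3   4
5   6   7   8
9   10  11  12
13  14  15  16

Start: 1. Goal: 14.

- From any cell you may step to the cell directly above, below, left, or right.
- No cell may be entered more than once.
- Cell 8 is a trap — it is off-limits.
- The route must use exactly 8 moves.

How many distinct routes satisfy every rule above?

17

Need simple routes of exactly 8 moves from 1 to 14 (Manhattan distance 4, so 2 moves are spent on a detour and 2 undoing it).
Branch systematically from the start, pruning whenever the remaining move budget drops below the Manhattan distance to 14 or differs from it in parity. Grouping the completions by first move — via 5: 7; via 2: 10 — and summing: 7 + 10 = 17.
That gives 17 routes.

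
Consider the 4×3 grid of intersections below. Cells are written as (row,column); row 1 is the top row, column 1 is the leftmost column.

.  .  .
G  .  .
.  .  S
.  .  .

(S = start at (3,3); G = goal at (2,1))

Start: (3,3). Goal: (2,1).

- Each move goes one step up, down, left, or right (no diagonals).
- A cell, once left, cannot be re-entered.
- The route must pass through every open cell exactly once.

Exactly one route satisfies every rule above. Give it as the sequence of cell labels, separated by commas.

(3,3), (4,3), (4,2), (4,1), (3,1), (3,2), (2,2), (2,3), (1,3), (1,2), (1,1), (2,1)

Need to visit all 12 open cells exactly once, starting at (3,3) and ending at (2,1).
Route from (3,3): down 1 to (4,3), left 2 to (4,1), up 1 to (3,1), right 1 to (3,2), up 1 to (2,2), right 1 to (2,3), up 1 to (1,3), left 2 to (1,1), down 1 to (2,1) — 11 moves in all.
Check: all 12 open cells covered.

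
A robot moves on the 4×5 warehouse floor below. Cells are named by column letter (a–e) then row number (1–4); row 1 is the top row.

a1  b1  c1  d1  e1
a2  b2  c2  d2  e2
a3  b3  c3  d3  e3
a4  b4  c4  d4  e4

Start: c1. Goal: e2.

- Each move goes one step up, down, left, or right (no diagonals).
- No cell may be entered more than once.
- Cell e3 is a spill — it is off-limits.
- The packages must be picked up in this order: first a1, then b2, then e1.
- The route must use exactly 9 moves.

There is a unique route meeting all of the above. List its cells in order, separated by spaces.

c1 b1 a1 a2 b2 c2 d2 d1 e1 e2

The waypoints must appear in the order a1, b2, e1, with no cell reused.
Route from c1: left 2 to a1, down 1 to a2, right 3 to d2, up 1 to d1, right 1 to e1, down 1 to e2 — 9 moves in all.
Check: order respected (a1 at step 2, b2 at step 4, e1 at step 8); 9 moves as required.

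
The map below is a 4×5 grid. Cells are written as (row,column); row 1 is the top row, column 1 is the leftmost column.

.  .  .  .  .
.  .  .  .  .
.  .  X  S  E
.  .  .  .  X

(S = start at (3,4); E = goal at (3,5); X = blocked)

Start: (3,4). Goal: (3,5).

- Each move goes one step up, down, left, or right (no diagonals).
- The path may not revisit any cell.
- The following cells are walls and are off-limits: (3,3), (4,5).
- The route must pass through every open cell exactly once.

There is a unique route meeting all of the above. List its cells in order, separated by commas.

(3,4), (4,4), (4,3), (4,2), (4,1), (3,1), (3,2), (2,2), (2,1), (1,1), (1,2), (1,3), (2,3), (2,4), (1,4), (1,5), (2,5), (3,5)

Need to visit all 18 open cells exactly once, starting at (3,4) and ending at (3,5).
Cell (1,1) has only two open neighbours ((2,1) and (1,2)), so the path must pass straight through it: one of those is the cell it's entered from and the other is where it exits.
Route from (3,4): down to (4,4), 3× left (reaching (4,1)), up to (3,1), right to (3,2), up to (2,2), left to (2,1), up to (1,1), 2× right (reaching (1,3)), down to (2,3), right to (2,4), up to (1,4), right to (1,5), 2× down (reaching (3,5)) — 17 moves in all.
Check: all 18 open cells covered.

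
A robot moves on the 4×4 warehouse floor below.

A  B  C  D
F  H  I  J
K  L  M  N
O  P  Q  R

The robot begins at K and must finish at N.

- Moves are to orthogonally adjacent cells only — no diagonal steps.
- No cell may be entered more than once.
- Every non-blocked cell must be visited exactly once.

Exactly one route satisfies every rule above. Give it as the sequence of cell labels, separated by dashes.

Need to visit all 16 open cells exactly once, starting at K and ending at N.
Cell R has only two open neighbours (N and Q), so the path must pass straight through it: one of those is the cell it's entered from and the other is where it exits.
Route from K: down to O, right to P, 2× up (reaching H), left to F, up to A, 3× right (reaching D), down to J, left to I, 2× down (reaching Q), right to R, up to N — 15 moves in all.
Check: all 16 open cells covered.

K - O - P - L - H - F - A - B - C - D - J - I - M - Q - R - N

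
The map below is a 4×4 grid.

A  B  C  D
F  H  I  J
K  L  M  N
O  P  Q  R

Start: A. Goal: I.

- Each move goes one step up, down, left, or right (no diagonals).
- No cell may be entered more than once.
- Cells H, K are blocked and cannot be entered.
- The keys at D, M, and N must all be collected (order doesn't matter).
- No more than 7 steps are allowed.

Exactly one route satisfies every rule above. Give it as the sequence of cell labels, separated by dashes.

The 7-move cap with required stops at D, M, N leaves no slack for detours.
Route from A: 3× right (reaching D), 2× down (reaching N), left to M, up to I — 7 moves in all.
Check: all required cells visited; 7 ≤ 7 moves.

A - B - C - D - J - N - M - I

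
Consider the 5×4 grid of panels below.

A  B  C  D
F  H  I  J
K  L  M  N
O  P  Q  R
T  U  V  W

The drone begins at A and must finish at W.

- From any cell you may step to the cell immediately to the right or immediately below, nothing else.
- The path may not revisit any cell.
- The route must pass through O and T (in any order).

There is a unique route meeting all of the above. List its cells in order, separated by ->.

A -> F -> K -> O -> T -> U -> V -> W

Moves only go right or down, so the column and row indices never decrease.
Route from A: 4× down (reaching T), 3× right (reaching W) — 7 moves in all.
Check: all required cells visited.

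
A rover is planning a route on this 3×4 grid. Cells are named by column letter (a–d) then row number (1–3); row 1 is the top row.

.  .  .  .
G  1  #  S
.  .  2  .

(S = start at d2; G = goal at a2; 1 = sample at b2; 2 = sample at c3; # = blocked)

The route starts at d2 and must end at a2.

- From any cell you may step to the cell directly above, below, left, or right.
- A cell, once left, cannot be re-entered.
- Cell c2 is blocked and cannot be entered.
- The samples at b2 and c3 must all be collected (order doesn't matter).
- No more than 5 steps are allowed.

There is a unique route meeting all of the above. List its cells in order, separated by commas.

d2, d3, c3, b3, b2, a2

The budget equals the shortest possible length, so every move has to be on a shortest route through the required cells.
Route from d2: down to d3, 2× left (reaching b3), up to b2, left to a2 — 5 moves in all.
Check: all required cells visited; 5 ≤ 5 moves.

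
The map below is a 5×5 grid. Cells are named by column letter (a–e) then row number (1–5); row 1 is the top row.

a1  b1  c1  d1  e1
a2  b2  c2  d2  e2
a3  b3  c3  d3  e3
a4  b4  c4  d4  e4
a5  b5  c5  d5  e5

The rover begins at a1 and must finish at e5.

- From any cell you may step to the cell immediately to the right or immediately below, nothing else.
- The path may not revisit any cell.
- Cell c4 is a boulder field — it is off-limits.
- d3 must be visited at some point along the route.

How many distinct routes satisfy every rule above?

30

A right/down-only route from a1 to e5 makes exactly 4 down-moves and 4 right-moves in some order.
With no other constraints that would be C(8,4) = 70 routes.
Split at d3 and multiply the segment counts (each segment already excludes blocked cells): a1→d3: 10; d3→e5: 3; product = 30.
That gives 30 routes.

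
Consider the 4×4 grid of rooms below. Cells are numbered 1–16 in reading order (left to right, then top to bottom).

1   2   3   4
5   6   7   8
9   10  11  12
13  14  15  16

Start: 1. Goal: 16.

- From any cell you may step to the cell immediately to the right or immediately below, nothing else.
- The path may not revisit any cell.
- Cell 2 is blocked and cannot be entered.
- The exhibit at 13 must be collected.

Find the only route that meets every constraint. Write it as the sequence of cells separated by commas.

Moves only go right or down, so the column and row indices never decrease.
Route from 1: 3× down (reaching 13), 3× right (reaching 16) — 6 moves in all.
Check: all required cells visited.

1, 5, 9, 13, 14, 15, 16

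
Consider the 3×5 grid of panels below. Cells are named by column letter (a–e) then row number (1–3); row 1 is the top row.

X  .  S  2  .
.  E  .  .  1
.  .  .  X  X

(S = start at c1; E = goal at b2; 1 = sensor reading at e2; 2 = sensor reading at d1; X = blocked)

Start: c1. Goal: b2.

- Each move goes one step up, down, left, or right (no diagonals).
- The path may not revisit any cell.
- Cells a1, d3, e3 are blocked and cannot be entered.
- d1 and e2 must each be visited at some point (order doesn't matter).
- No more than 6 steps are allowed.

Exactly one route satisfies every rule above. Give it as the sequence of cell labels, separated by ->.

The 6-move cap with required stops at d1, e2 leaves no slack for detours.
Route from c1: right 2 to e1, down 1 to e2, left 3 to b2 — 6 moves in all.
Check: all required cells visited; 6 ≤ 6 moves.

c1 -> d1 -> e1 -> e2 -> d2 -> c2 -> b2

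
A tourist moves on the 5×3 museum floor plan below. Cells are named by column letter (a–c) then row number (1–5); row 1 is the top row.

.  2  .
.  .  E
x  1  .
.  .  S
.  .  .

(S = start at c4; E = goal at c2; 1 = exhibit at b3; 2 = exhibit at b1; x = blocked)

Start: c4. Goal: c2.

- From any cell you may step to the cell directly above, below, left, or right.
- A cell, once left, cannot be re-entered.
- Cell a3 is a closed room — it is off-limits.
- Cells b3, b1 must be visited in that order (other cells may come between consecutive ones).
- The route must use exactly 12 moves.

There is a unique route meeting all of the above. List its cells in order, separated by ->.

c4 -> c5 -> b5 -> a5 -> a4 -> b4 -> b3 -> b2 -> a2 -> a1 -> b1 -> c1 -> c2

The waypoints must appear in the order b3, b1, with no cell reused.
Route from c4: down 1 to c5, left 2 to a5, up 1 to a4, right 1 to b4, up 2 to b2, left 1 to a2, up 1 to a1, right 2 to c1, down 1 to c2 — 12 moves in all.
Check: order respected (1 at step 6, 2 at step 10); 12 moves as required.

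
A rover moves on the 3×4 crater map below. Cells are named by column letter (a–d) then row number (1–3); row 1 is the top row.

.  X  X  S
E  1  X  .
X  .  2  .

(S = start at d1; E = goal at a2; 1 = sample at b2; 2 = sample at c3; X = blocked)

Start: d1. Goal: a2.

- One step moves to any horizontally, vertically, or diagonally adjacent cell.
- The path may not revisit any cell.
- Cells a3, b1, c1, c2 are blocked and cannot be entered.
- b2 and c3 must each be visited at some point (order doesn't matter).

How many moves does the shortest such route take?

Any route passes through b2 and c3 in some order between d1 and a2. Summing Chebyshev distances along each leg and taking the cheapest ordering (d1 → c3 → b2 → a2) gives a lower bound of 2 + 1 + 1 = 4 moves.
A route of 4 moves achieves this: d1 → d2 → c3 → b2 → a2.
Since 4 matches the lower bound, it is optimal.

4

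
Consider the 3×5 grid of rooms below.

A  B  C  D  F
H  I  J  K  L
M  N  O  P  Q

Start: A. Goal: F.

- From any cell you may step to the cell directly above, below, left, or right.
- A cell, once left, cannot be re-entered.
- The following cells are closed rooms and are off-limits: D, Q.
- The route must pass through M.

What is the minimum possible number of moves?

Any route passes through M somewhere between A and F. Summing Manhattan distances along the two legs (A → M → F) gives a lower bound of 2 + 6 = 8 moves.
A route of 8 moves achieves this: A → H → M → N → I → J → K → L → F.
Since 8 matches the lower bound, it is optimal.

8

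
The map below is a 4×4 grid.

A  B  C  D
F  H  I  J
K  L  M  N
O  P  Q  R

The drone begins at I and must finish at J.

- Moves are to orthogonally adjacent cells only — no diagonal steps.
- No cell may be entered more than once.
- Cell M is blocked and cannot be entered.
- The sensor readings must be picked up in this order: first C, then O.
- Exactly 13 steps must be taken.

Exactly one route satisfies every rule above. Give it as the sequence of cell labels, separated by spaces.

The waypoints must appear in the order C, O, with no cell reused.
Route from I: up 1 to C, left 2 to A, down 1 to F, right 1 to H, down 1 to L, left 1 to K, down 1 to O, right 3 to R, up 2 to J — 13 moves in all.
Check: order respected (C at step 1, O at step 8); 13 moves as required.

I C B A F H L K O P Q R N J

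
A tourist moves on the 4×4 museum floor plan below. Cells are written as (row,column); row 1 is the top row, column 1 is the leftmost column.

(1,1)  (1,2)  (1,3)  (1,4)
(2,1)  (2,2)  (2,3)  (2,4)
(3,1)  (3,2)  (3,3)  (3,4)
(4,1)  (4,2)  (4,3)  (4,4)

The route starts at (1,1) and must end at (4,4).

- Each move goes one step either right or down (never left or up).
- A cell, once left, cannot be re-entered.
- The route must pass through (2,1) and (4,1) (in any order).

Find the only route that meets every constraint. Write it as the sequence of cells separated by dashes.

(1,1) - (2,1) - (3,1) - (4,1) - (4,2) - (4,3) - (4,4)

Moves only go right or down, so the column and row indices never decrease.
Route from (1,1): down 3 to (4,1), right 3 to (4,4) — 6 moves in all.
Check: all required cells visited.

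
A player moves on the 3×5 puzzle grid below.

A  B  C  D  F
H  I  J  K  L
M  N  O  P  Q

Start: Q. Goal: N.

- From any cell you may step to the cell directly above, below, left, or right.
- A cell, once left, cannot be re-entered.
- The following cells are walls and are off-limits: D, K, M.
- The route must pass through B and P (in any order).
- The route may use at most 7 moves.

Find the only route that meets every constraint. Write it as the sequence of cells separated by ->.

Q -> P -> O -> J -> C -> B -> I -> N

The budget equals the shortest possible length, so every move has to be on a shortest route through the required cells.
Route from Q: 2× left (reaching O), 2× up (reaching C), left to B, 2× down (reaching N) — 7 moves in all.
Check: all required cells visited; 7 ≤ 7 moves.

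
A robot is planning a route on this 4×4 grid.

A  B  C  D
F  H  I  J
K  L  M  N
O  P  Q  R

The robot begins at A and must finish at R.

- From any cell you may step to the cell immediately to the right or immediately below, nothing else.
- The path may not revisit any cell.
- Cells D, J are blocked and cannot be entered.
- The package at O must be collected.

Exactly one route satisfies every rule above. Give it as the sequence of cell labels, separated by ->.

Moves only go right or down, so the column and row indices never decrease.
Route from A: 3× down (reaching O), 3× right (reaching R) — 6 moves in all.
Check: all required cells visited.

A -> F -> K -> O -> P -> Q -> R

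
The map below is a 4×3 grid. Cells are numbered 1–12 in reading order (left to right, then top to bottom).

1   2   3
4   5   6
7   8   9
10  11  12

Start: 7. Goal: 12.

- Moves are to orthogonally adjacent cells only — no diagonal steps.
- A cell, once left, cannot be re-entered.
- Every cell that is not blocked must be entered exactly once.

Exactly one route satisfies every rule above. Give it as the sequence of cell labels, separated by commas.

7, 10, 11, 8, 5, 4, 1, 2, 3, 6, 9, 12

Need to visit all 12 open cells exactly once, starting at 7 and ending at 12.
Cell 10 has only two open neighbours (7 and 11), so the path must pass straight through it: one of those is the cell it's entered from and the other is where it exits.
Route from 7: down to 10, right to 11, 2× up (reaching 5), left to 4, up to 1, 2× right (reaching 3), 3× down (reaching 12) — 11 moves in all.
Check: all 12 open cells covered.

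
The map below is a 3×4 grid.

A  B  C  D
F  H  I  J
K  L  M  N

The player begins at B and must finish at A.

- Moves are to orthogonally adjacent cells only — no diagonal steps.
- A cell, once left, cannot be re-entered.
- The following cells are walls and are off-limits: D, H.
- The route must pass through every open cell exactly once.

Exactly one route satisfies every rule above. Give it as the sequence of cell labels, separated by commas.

Need to visit all 10 open cells exactly once, starting at B and ending at A.
Cell K has only two open neighbours (F and L), so the path must pass straight through it: one of those is the cell it's entered from and the other is where it exits.
Route from B: right 1 to C, down 1 to I, right 1 to J, down 1 to N, left 3 to K, up 2 to A — 9 moves in all.
Check: all 10 open cells covered.

B, C, I, J, N, M, L, K, F, A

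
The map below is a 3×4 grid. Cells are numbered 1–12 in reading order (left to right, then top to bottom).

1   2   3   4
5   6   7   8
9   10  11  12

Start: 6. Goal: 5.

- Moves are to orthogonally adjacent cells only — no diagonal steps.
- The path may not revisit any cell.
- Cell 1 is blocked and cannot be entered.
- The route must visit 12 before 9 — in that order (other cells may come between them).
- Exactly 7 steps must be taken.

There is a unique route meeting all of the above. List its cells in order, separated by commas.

The waypoints must appear in the order 12, 9, with no cell reused.
Route from 6: 2× right (reaching 8), down to 12, 3× left (reaching 9), up to 5 — 7 moves in all.
Check: order respected (12 at step 3, 9 at step 6); 7 moves as required.

6, 7, 8, 12, 11, 10, 9, 5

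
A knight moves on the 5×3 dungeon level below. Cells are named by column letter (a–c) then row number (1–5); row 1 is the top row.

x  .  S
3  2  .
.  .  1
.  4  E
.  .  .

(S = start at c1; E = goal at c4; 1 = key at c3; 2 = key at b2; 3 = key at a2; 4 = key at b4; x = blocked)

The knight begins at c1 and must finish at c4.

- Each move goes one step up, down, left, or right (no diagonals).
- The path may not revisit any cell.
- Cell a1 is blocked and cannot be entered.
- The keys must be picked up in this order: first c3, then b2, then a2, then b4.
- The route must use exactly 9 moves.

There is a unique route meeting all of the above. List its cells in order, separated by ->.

c1 -> c2 -> c3 -> b3 -> b2 -> a2 -> a3 -> a4 -> b4 -> c4

The waypoints must appear in the order c3, b2, a2, b4, with no cell reused.
Route from c1: 2× down (reaching c3), left to b3, up to b2, left to a2, 2× down (reaching a4), 2× right (reaching c4) — 9 moves in all.
Check: order respected (1 at step 2, 2 at step 4, 3 at step 5, 4 at step 8); 9 moves as required.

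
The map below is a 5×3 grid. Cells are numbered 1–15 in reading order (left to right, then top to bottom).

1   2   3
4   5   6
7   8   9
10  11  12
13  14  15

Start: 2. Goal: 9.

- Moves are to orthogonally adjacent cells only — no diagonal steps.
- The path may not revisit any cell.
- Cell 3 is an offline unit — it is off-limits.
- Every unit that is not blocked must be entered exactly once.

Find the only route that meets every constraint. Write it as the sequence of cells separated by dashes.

Need to visit all 14 open cells exactly once, starting at 2 and ending at 9.
Cell 15 has only two open neighbours (12 and 14), so the path must pass straight through it: one of those is the cell it's entered from and the other is where it exits.
Route from 2: left to 1, 4× down (reaching 13), 2× right (reaching 15), up to 12, left to 11, 2× up (reaching 5), right to 6, down to 9 — 13 moves in all.
Check: all 14 open cells covered.

2 - 1 - 4 - 7 - 10 - 13 - 14 - 15 - 12 - 11 - 8 - 5 - 6 - 9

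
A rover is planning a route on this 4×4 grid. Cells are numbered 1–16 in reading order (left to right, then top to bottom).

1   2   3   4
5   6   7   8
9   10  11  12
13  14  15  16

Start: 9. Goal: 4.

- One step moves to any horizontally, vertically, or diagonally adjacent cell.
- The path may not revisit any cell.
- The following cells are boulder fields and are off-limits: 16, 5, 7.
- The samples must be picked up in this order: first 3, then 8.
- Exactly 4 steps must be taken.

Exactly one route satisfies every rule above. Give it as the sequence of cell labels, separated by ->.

The waypoints must appear in the order 3, 8, with no cell reused.
Route from 9: 2× up-right (reaching 3), down-right to 8, up to 4 — 4 moves in all.
Check: order respected (3 at step 2, 8 at step 3); 4 moves as required.

9 -> 6 -> 3 -> 8 -> 4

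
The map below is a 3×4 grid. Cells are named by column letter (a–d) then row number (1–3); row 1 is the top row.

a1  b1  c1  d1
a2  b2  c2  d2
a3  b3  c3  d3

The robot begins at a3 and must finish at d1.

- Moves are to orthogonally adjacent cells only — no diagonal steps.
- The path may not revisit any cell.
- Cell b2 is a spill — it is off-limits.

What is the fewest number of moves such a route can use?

5

The Manhattan distance from a3 to d1 is |3−1| + |1−4| = 5, so at least 5 moves are needed.
A route of 5 moves achieves this: a3 → a2 → a1 → b1 → c1 → d1.
Since 5 matches the lower bound, it is optimal.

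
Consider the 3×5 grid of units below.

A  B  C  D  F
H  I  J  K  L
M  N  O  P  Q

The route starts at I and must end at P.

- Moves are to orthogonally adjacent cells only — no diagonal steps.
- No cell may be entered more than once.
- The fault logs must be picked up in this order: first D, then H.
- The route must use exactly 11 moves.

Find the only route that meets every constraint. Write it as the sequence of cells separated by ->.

I -> J -> K -> D -> C -> B -> A -> H -> M -> N -> O -> P

The waypoints must appear in the order D, H, with no cell reused.
Route from I: right 2 to K, up 1 to D, left 3 to A, down 2 to M, right 3 to P — 11 moves in all.
Check: order respected (D at step 3, H at step 7); 11 moves as required.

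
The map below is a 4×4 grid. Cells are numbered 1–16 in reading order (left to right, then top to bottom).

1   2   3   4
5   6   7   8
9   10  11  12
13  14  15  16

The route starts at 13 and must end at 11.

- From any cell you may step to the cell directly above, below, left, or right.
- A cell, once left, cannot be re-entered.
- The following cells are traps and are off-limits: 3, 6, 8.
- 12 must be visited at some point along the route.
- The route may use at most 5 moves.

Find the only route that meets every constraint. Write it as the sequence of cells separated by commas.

13, 14, 15, 16, 12, 11

The 5-move cap with required stops at 12 leaves no slack for detours.
Route from 13: right 3 to 16, up 1 to 12, left 1 to 11 — 5 moves in all.
Check: all required cells visited; 5 ≤ 5 moves.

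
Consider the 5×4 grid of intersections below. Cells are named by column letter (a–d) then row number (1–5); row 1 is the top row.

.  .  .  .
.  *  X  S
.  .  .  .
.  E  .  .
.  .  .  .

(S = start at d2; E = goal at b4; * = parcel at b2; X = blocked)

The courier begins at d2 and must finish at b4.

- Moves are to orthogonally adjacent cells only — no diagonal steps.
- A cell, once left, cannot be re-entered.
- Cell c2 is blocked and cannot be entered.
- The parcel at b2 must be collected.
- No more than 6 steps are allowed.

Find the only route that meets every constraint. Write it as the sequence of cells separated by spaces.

d2 d1 c1 b1 b2 b3 b4

Any route must reach b2 and still end at b4 within 6 moves, so the order of the required stops is forced.
Route from d2: up to d1, 2× left (reaching b1), 3× down (reaching b4) — 6 moves in all.
Check: all required cells visited; 6 ≤ 6 moves.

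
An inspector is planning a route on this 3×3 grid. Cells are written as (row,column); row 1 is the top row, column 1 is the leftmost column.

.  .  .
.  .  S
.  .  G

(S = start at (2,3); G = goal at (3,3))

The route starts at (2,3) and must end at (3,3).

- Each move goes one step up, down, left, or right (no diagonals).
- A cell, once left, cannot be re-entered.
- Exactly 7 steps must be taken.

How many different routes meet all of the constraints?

Need simple routes of exactly 7 moves from (2,3) to (3,3) (Manhattan distance 1, so 3 moves are spent on a detour and 3 undoing it).
Enumerating: (2,3) (1,3) (1,2) (2,2) (2,1) (3,1) (3,2) (3,3) | (2,3) (1,3) (1,2) (1,1) (2,1) (3,1) (3,2) (3,3) | (2,3) (1,3) (1,2) (1,1) (2,1) (2,2) (3,2) (3,3) | (2,3) (2,2) (1,2) (1,1) (2,1) (3,1) (3,2) (3,3).
That gives 4 routes.

4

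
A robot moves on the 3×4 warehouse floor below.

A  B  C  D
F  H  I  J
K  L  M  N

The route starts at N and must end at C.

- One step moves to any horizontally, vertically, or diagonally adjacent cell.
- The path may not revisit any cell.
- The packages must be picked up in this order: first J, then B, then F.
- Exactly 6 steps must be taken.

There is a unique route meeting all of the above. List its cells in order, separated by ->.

N -> J -> I -> B -> F -> H -> C

The waypoints must appear in the order J, B, F, with no cell reused.
Route from N: up 1 to J, left 1 to I, up-left 1 to B, down-left 1 to F, right 1 to H, up-right 1 to C — 6 moves in all.
Check: order respected (J at step 1, B at step 3, F at step 4); 6 moves as required.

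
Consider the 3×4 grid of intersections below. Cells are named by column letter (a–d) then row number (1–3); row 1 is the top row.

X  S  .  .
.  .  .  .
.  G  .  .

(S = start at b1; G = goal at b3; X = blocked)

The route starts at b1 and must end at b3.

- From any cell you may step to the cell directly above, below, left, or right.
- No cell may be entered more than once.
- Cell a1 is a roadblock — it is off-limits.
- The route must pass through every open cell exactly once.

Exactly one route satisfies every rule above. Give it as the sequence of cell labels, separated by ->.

Need to visit all 11 open cells exactly once, starting at b1 and ending at b3.
Route from b1: right 2 to d1, down 2 to d3, left 1 to c3, up 1 to c2, left 2 to a2, down 1 to a3, right 1 to b3 — 10 moves in all.
Check: all 11 open cells covered.

b1 -> c1 -> d1 -> d2 -> d3 -> c3 -> c2 -> b2 -> a2 -> a3 -> b3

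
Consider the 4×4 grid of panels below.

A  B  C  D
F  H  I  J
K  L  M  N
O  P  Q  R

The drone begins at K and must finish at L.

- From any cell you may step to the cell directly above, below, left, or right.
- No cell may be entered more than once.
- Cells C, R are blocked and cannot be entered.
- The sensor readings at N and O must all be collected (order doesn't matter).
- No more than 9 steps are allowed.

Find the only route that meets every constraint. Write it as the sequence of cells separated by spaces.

The budget equals the shortest possible length, so every move has to be on a shortest route through the required cells.
Route from K: down 1 to O, right 2 to Q, up 1 to M, right 1 to N, up 1 to J, left 2 to H, down 1 to L — 9 moves in all.
Check: all required cells visited; 9 ≤ 9 moves.

K O P Q M N J I H L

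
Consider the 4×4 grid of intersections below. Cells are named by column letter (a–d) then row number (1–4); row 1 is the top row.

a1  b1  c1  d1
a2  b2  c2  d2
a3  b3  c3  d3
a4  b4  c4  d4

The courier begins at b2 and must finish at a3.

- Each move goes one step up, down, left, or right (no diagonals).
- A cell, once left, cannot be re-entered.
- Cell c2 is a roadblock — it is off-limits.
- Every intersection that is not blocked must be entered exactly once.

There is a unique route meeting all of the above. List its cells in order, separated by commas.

Need to visit all 15 open cells exactly once, starting at b2 and ending at a3.
Cell a4 has only two open neighbours (a3 and b4), so the path must pass straight through it: one of those is the cell it's entered from and the other is where it exits.
Route from b2: left 1 to a2, up 1 to a1, right 3 to d1, down 3 to d4, left 1 to c4, up 1 to c3, left 1 to b3, down 1 to b4, left 1 to a4, up 1 to a3 — 14 moves in all.
Check: all 15 open cells covered.

b2, a2, a1, b1, c1, d1, d2, d3, d4, c4, c3, b3, b4, a4, a3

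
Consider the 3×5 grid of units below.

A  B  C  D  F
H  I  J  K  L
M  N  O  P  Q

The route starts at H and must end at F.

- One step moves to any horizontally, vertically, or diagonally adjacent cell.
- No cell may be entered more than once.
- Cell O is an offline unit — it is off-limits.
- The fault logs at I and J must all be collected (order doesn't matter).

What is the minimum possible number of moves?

Any route passes through I and J in some order between H and F. Summing Chebyshev distances along each leg and taking the cheapest ordering (H → I → J → F) gives a lower bound of 1 + 1 + 2 = 4 moves.
A route of 4 moves achieves this: H → I → J → D → F.
Since 4 matches the lower bound, it is optimal.

4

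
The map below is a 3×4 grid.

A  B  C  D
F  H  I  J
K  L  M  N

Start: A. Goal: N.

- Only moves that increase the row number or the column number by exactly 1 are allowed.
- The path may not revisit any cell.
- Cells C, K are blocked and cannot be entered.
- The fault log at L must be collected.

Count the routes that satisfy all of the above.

2

A right/down-only route from A to N makes exactly 2 down-moves and 3 right-moves in some order.
With no other constraints that would be C(5,2) = 10 routes.
Split at L and multiply the segment counts (each segment already excludes blocked cells): A→L: 2; L→N: 1; product = 2.
That gives 2 routes.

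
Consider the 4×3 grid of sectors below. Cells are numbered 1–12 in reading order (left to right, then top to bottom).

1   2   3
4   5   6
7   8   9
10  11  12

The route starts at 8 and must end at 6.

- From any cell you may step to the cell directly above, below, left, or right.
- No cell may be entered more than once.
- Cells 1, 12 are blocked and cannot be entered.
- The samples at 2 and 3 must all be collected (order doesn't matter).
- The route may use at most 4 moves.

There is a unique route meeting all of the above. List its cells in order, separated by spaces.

8 5 2 3 6

Any route must reach 2 and 3 and still end at 6 within 4 moves, so the order of the required stops is forced.
Route from 8: 2× up (reaching 2), right to 3, down to 6 — 4 moves in all.
Check: all required cells visited; 4 ≤ 4 moves.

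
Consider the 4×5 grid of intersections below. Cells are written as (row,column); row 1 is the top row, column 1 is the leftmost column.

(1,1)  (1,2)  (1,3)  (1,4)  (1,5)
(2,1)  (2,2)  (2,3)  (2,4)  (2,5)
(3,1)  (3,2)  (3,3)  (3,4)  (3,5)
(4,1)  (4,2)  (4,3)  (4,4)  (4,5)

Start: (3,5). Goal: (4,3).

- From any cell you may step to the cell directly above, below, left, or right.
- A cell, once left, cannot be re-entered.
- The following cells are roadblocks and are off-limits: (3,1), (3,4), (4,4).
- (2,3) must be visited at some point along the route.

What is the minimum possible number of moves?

Any route passes through (2,3) somewhere between (3,5) and (4,3). Summing Manhattan distances along the two legs ((3,5) → (2,3) → (4,3)) gives a lower bound of 3 + 2 = 5 moves.
A route of 5 moves achieves this: (3,5) → (2,5) → (2,4) → (2,3) → (3,3) → (4,3).
Since 5 matches the lower bound, it is optimal.

5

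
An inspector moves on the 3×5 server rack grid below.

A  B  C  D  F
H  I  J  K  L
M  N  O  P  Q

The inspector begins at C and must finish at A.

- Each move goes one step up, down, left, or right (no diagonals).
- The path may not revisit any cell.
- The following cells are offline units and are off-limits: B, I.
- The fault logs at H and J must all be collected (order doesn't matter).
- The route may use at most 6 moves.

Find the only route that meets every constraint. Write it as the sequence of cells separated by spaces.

The 6-move cap with required stops at H, J leaves no slack for detours.
Route from C: 2× down (reaching O), 2× left (reaching M), 2× up (reaching A) — 6 moves in all.
Check: all required cells visited; 6 ≤ 6 moves.

C J O N M H A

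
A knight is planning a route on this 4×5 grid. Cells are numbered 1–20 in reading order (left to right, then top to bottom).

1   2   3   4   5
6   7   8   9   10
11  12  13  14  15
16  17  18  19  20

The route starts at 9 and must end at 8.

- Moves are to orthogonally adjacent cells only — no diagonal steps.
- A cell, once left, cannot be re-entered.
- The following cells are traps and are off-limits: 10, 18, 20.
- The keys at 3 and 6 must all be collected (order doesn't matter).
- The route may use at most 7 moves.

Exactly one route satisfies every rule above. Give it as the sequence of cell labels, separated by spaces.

9 4 3 2 1 6 7 8

The budget equals the shortest possible length, so every move has to be on a shortest route through the required cells.
Route from 9: up to 4, 3× left (reaching 1), down to 6, 2× right (reaching 8) — 7 moves in all.
Check: all required cells visited; 7 ≤ 7 moves.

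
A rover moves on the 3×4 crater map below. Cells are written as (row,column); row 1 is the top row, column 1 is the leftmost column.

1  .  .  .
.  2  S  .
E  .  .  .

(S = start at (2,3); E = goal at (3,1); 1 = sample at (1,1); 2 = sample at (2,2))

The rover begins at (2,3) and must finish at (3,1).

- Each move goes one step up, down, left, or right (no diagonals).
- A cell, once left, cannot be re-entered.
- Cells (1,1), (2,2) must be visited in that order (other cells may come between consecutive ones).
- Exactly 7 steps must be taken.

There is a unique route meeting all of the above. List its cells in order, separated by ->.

The waypoints must appear in the order (1,1), (2,2), with no cell reused.
Route from (2,3): up 1 to (1,3), left 2 to (1,1), down 1 to (2,1), right 1 to (2,2), down 1 to (3,2), left 1 to (3,1) — 7 moves in all.
Check: order respected (1 at step 3, 2 at step 5); 7 moves as required.

(2,3) -> (1,3) -> (1,2) -> (1,1) -> (2,1) -> (2,2) -> (3,2) -> (3,1)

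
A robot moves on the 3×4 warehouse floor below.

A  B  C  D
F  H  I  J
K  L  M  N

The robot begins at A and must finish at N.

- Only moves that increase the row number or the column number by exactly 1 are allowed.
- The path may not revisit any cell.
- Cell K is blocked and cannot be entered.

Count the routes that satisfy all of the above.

A right/down-only route from A to N makes exactly 2 down-moves and 3 right-moves in some order.
With no other constraints that would be C(5,2) = 10 routes.
Subtract routes through each blocked cell (inclusion–exclusion for overlaps): − through K: 1 → 9.
That gives 9 routes.

9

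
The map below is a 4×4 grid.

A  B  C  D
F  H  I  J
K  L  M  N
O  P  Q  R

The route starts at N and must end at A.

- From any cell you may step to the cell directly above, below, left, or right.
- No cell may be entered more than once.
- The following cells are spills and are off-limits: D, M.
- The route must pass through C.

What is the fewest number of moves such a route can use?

Any route passes through C somewhere between N and A. Summing Manhattan distances along the two legs (N → C → A) gives a lower bound of 3 + 2 = 5 moves.
A route of 5 moves achieves this: N → J → I → C → B → A.
Since 5 matches the lower bound, it is optimal.

5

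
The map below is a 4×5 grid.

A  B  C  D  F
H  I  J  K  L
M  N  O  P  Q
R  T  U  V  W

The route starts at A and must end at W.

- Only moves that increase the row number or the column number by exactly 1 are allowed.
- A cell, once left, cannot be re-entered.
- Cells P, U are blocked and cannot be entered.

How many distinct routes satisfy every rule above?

5

A right/down-only route from A to W makes exactly 3 down-moves and 4 right-moves in some order.
With no other constraints that would be C(7,3) = 35 routes.
Subtract routes through each blocked cell (inclusion–exclusion for overlaps): − through P: 20 − through U: 10 → 5.
That gives 5 routes.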